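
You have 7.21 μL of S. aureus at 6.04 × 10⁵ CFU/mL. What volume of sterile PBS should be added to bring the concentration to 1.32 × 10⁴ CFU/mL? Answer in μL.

V₂ = C₁V₁/C₂ = 6.04 × 10⁵ × 7.21 / 1.32 × 10⁴ = 330 μL.
Diluent to add = V₂ − V₁ = 330 − 7.21 = 323 μL.

323 μL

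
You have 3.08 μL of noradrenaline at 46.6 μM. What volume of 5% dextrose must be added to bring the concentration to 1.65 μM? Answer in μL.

83.9 μL

V₂ = C₁V₁/C₂ = 46.6 × 3.08 / 1.65 = 87.0 μL.
Diluent to add = V₂ − V₁ = 87.0 − 3.08 = 83.9 μL.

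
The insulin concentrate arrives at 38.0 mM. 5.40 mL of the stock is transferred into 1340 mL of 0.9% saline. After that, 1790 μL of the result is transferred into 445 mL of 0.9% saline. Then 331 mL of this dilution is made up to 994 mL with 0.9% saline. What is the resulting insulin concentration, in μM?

Overall dilution factor = 249.1 × 249.6 × 3.003 = 1.87 × 10⁵.
38.0 mM / 1.87 × 10⁵ = 2.03 × 10⁻⁴ mM = 0.203 μM.

0.203 μM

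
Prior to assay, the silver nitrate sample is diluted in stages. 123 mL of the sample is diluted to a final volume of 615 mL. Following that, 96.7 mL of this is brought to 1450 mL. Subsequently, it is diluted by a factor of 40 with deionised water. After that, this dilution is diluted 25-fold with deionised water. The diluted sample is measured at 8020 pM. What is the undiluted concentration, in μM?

601 μM

Overall dilution factor = 5 × 14.99 × 40 × 25 = 7.50 × 10⁴.
Original = 8020 pM × 7.50 × 10⁴ = 6.01 × 10⁸ pM = 601 μM.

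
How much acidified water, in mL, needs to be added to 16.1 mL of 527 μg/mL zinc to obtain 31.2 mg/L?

31.2 mg/L = 31.2 μg/mL.
V₂ = C₁V₁/C₂ = 527 × 16.1 / 31.2 = 272 mL.
Diluent to add = V₂ − V₁ = 272 − 16.1 = 256 mL.

256 mL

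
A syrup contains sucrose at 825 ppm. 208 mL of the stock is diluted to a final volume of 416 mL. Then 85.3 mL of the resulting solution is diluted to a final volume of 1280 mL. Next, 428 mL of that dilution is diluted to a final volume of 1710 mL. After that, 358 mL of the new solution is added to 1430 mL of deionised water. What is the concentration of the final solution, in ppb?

1380 ppb

Overall dilution factor = 2 × 15.01 × 3.995 × 4.994 = 599.
825 ppm / 599 = 1.38 ppm = 1380 ppb.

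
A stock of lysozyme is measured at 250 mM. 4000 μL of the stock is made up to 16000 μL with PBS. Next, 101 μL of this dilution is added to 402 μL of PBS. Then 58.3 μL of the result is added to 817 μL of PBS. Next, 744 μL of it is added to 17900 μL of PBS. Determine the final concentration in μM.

Overall dilution factor = 4 × 4.980 × 15.01 × 25.06 = 7495.
250 mM / 7495 = 0.0334 mM = 33.4 μM.

33.4 μM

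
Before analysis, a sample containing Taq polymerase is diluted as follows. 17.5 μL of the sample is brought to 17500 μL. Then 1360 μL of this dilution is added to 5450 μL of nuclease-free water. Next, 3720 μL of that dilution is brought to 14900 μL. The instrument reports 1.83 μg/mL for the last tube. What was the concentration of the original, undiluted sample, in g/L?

Overall dilution factor = 1000 × 5.007 × 4.005 = 2.01 × 10⁴.
Original = 1.83 μg/mL × 2.01 × 10⁴ = 3.67 × 10⁴ μg/mL = 36.7 g/L.

36.7 g/L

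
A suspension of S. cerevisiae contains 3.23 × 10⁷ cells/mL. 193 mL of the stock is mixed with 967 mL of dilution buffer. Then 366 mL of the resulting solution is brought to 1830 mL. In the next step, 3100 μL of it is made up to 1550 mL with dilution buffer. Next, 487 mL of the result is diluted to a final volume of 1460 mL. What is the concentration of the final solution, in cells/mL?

Overall dilution factor = 6.010 × 5 × 500 × 2.998 = 4.50 × 10⁴.
3.23 × 10⁷ cells/mL / 4.50 × 10⁴ = 717 cells/mL.

717 cells/mL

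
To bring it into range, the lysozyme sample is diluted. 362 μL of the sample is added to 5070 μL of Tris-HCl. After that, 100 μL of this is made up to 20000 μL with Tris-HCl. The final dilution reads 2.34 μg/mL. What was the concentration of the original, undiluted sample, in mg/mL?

7.02 mg/mL

Overall dilution factor = 15.01 × 200 = 3001.
Original = 2.34 μg/mL × 3001 = 7023 μg/mL = 7.02 mg/mL.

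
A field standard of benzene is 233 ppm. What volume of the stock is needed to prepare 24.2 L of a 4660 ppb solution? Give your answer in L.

0.484 L

4660 ppb = 4.66 ppm.
V₁ = C₂V₂/C₁ = 4.66 × 24.2 / 233 = 0.484 L.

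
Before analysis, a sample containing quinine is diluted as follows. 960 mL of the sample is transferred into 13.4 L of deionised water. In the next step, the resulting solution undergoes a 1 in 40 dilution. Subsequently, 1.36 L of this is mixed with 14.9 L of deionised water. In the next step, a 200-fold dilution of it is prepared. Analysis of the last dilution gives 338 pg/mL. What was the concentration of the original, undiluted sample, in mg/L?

Overall dilution factor = 14.96 × 40 × 11.96 × 200 = 1.43 × 10⁶.
Original = 338 pg/mL × 1.43 × 10⁶ = 4.84 × 10⁸ pg/mL = 484 mg/L.

484 mg/L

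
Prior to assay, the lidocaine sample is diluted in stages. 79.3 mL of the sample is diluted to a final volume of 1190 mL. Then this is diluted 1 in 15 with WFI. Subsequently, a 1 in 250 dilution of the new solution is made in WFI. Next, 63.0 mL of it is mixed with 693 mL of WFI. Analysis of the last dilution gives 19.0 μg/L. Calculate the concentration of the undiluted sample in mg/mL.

Overall dilution factor = 15.01 × 15 × 250 × 12 = 6.75 × 10⁵.
Original = 19.0 μg/L × 6.75 × 10⁵ = 1.28 × 10⁷ μg/L = 12.8 mg/mL.

12.8 mg/mL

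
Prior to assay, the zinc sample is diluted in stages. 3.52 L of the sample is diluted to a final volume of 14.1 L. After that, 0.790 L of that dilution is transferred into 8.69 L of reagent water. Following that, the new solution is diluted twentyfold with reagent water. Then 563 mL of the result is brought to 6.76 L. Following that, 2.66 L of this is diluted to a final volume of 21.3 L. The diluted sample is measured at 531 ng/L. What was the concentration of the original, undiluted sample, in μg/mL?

Overall dilution factor = 4.006 × 12 × 20 × 12.01 × 8.008 = 9.24 × 10⁴.
Original = 531 ng/L × 9.24 × 10⁴ = 4.91 × 10⁷ ng/L = 49.1 μg/mL.

49.1 μg/mL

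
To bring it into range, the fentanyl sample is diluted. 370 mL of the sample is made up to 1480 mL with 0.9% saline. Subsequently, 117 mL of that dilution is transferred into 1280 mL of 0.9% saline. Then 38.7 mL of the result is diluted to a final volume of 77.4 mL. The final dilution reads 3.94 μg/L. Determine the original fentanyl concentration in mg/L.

0.376 mg/L

Overall dilution factor = 4 × 11.94 × 2 = 95.5.
Original = 3.94 μg/L × 95.5 = 376 μg/L = 0.376 mg/L.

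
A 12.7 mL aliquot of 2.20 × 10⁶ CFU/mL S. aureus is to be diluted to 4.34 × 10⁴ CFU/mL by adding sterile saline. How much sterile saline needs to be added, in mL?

631 mL

V₂ = C₁V₁/C₂ = 2.20 × 10⁶ × 12.7 / 4.34 × 10⁴ = 644 mL.
Diluent to add = V₂ − V₁ = 644 − 12.7 = 631 mL.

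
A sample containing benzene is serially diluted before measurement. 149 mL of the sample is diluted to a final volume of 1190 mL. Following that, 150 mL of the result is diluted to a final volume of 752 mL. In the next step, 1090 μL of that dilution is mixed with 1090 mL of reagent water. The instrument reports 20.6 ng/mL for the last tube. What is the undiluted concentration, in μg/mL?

826 μg/mL

Overall dilution factor = 7.987 × 5.013 × 1001 = 4.01 × 10⁴.
Original = 20.6 ng/mL × 4.01 × 10⁴ = 8.26 × 10⁵ ng/mL = 826 μg/mL.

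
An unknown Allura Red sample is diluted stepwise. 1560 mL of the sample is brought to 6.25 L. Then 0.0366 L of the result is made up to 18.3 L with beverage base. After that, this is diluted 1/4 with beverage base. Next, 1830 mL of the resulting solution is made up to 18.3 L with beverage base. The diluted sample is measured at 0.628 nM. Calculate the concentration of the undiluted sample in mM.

0.0503 mM

Overall dilution factor = 4.006 × 500 × 4 × 10 = 8.01 × 10⁴.
Original = 0.628 nM × 8.01 × 10⁴ = 5.03 × 10⁴ nM = 0.0503 mM.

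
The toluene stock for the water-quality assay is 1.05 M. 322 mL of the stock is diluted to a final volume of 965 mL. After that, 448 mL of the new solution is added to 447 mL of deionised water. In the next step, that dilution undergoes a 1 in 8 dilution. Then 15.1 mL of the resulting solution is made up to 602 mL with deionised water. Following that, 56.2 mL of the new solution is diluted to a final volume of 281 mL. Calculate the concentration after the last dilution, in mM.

Overall dilution factor = 2.997 × 1.998 × 8 × 39.87 × 5 = 9548.
1.05 M / 9548 = 1.10 × 10⁻⁴ M = 0.110 mM.

0.110 mM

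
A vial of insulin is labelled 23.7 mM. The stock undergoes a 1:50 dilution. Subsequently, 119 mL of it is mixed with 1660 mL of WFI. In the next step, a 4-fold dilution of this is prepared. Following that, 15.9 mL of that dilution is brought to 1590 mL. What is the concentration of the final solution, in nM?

Overall dilution factor = 50 × 14.95 × 4 × 100 = 2.99 × 10⁵.
23.7 mM / 2.99 × 10⁵ = 7.93 × 10⁻⁵ mM = 79.3 nM.

79.3 nM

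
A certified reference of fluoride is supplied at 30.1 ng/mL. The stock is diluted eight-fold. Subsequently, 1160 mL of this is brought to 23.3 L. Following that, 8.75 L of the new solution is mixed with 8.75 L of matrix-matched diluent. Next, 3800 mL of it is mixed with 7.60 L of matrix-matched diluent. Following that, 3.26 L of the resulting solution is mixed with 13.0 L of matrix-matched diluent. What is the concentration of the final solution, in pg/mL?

Overall dilution factor = 8 × 20.09 × 2 × 3 × 4.988 = 4809.
30.1 ng/mL / 4809 = 6.26 × 10⁻³ ng/mL = 6.26 pg/mL.

6.26 pg/mL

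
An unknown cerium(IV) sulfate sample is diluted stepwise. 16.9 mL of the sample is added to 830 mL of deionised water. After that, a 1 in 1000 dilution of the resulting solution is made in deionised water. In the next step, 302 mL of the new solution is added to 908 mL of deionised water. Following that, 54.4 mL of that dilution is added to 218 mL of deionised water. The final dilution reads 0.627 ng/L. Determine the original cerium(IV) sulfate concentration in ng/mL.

Overall dilution factor = 50.11 × 1000 × 4.007 × 5.007 = 1.01 × 10⁶.
Original = 0.627 ng/L × 1.01 × 10⁶ = 6.30 × 10⁵ ng/L = 630 ng/mL.

630 ng/mL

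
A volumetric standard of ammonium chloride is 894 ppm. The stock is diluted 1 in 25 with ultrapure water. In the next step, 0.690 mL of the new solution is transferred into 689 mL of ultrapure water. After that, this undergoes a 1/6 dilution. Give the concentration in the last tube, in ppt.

5960 ppt

Overall dilution factor = 25 × 999.6 × 6 = 1.50 × 10⁵.
894 ppm / 1.50 × 10⁵ = 5.96 × 10⁻³ ppm = 5960 ppt.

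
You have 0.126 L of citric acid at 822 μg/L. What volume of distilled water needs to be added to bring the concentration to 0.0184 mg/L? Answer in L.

5.50 L

0.0184 mg/L = 18.4 μg/L.
V₂ = C₁V₁/C₂ = 822 × 0.126 / 18.4 = 5.63 L.
Diluent to add = V₂ − V₁ = 5.63 − 0.126 = 5.50 L.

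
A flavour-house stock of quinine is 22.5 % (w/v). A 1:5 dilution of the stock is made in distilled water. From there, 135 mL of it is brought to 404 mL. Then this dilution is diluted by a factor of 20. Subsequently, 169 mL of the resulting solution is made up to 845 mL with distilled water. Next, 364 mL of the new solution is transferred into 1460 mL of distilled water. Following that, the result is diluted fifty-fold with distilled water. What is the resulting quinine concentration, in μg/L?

Overall dilution factor = 5 × 2.993 × 20 × 5 × 5.011 × 50 = 3.75 × 10⁵.
22.5 % (w/v) / 3.75 × 10⁵ = 6.00 × 10⁻⁵ % (w/v) = 600 μg/L.

600 μg/L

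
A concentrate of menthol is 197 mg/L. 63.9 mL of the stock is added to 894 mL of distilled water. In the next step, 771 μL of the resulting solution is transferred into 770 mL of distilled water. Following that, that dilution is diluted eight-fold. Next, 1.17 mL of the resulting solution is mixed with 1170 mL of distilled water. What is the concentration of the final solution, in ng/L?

1.64 ng/L

Overall dilution factor = 14.99 × 999.7 × 8 × 1001 = 1.20 × 10⁸.
197 mg/L / 1.20 × 10⁸ = 1.64 × 10⁻⁶ mg/L = 1.64 ng/L.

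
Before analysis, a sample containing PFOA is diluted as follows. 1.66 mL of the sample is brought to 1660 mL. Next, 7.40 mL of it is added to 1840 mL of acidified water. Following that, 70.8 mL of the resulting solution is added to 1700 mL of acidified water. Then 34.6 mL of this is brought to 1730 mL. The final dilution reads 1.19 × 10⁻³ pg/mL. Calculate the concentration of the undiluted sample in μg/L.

Overall dilution factor = 1000 × 249.6 × 25.01 × 50 = 3.12 × 10⁸.
Original = 1.19 × 10⁻³ pg/mL × 3.12 × 10⁸ = 3.72 × 10⁵ pg/mL = 372 μg/L.

372 μg/L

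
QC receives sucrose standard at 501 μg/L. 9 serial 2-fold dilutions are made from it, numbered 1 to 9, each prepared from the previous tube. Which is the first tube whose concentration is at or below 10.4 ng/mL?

Tube n has concentration 501 μg/L / 2ⁿ.
Need 2ⁿ ≥ 501 μg/L / 10.4 ng/mL = 48.2, so n ≥ 5.59.
First such tube: n = 6.

tube 6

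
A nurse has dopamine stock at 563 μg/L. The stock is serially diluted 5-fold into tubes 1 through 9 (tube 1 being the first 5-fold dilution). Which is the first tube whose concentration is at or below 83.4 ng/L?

tube 6

Tube n has concentration 563 μg/L / 5ⁿ.
Need 5ⁿ ≥ 563 μg/L / 83.4 ng/L = 6751, so n ≥ 5.48.
First such tube: n = 6.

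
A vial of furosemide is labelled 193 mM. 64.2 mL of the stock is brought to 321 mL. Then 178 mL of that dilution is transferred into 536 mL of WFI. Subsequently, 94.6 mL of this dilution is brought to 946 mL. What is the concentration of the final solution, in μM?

Overall dilution factor = 5 × 4.011 × 10 = 201.
193 mM / 201 = 0.962 mM = 962 μM.

962 μM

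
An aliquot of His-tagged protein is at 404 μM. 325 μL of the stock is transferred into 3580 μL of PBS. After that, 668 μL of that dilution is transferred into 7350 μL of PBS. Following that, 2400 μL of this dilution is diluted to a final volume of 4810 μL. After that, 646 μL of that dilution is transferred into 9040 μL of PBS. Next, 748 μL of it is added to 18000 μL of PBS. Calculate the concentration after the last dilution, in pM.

Overall dilution factor = 12.02 × 12.00 × 2.004 × 14.99 × 25.06 = 1.09 × 10⁵.
404 μM / 1.09 × 10⁵ = 3.72 × 10⁻³ μM = 3720 pM.

3720 pM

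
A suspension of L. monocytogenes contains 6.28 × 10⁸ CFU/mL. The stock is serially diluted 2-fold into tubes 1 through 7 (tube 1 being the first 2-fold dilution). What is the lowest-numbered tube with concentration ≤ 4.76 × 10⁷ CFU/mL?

tube 4

Tube n has concentration 6.28 × 10⁸ CFU/mL / 2ⁿ.
Need 2ⁿ ≥ 6.28 × 10⁸ CFU/mL / 4.76 × 10⁷ CFU/mL = 13.2, so n ≥ 3.72.
First such tube: n = 4.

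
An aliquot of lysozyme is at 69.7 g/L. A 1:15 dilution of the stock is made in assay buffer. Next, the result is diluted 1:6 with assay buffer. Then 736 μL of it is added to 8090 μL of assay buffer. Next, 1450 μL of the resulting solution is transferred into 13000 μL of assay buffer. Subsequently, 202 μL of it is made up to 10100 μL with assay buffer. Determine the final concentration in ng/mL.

Overall dilution factor = 15 × 6 × 11.99 × 9.966 × 50 = 5.38 × 10⁵.
69.7 g/L / 5.38 × 10⁵ = 1.30 × 10⁻⁴ g/L = 130 ng/mL.

130 ng/mL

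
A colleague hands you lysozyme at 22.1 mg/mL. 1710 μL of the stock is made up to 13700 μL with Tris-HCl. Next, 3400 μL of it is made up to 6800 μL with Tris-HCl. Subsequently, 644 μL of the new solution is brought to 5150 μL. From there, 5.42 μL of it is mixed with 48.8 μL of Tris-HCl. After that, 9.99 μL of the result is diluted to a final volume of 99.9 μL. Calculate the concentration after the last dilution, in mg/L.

Overall dilution factor = 8.012 × 2 × 7.997 × 10.00 × 10 = 1.28 × 10⁴.
22.1 mg/mL / 1.28 × 10⁴ = 1.72 × 10⁻³ mg/mL = 1.72 mg/L.

1.72 mg/L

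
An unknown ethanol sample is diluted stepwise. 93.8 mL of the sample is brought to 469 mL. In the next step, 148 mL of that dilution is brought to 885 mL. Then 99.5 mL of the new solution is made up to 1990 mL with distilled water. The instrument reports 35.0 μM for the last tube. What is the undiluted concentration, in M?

0.0209 M

Overall dilution factor = 5 × 5.980 × 20 = 598.
Original = 35.0 μM × 598 = 2.09 × 10⁴ μM = 0.0209 M.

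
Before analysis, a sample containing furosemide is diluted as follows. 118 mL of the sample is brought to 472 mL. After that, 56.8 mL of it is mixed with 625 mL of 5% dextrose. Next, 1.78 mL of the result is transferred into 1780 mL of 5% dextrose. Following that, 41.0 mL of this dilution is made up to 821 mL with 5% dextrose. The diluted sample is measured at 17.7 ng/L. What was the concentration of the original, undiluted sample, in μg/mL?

17.0 μg/mL

Overall dilution factor = 4 × 12.00 × 1001 × 20.02 = 9.62 × 10⁵.
Original = 17.7 ng/L × 9.62 × 10⁵ = 1.70 × 10⁷ ng/L = 17.0 μg/mL.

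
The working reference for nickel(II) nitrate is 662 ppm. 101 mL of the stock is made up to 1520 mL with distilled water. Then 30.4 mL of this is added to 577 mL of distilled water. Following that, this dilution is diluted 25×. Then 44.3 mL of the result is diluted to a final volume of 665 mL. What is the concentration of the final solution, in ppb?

Overall dilution factor = 15.05 × 19.98 × 25 × 15.01 = 1.13 × 10⁵.
662 ppm / 1.13 × 10⁵ = 5.87 × 10⁻³ ppm = 5.87 ppb.

5.87 ppb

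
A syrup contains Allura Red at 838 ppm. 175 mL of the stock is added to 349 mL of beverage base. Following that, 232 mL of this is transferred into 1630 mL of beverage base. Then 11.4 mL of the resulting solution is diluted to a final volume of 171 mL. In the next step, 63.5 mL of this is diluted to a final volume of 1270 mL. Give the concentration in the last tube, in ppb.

116 ppb

Overall dilution factor = 2.994 × 8.026 × 15 × 20 = 7210.
838 ppm / 7210 = 0.116 ppm = 116 ppb.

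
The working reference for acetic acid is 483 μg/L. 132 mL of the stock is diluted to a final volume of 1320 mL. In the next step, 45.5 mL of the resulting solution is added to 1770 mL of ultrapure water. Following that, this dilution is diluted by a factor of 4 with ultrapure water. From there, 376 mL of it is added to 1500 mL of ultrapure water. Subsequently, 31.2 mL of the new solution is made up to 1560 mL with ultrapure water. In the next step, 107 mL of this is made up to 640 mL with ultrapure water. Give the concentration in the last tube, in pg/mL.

0.203 pg/mL

Overall dilution factor = 10 × 39.90 × 4 × 4.989 × 50 × 5.981 = 2.38 × 10⁶.
483 μg/L / 2.38 × 10⁶ = 2.03 × 10⁻⁴ μg/L = 0.203 pg/mL.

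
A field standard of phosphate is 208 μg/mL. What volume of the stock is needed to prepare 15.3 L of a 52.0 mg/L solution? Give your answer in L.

52.0 mg/L = 52.0 μg/mL.
V₁ = C₂V₂/C₁ = 52.0 × 15.3 / 208 = 3.83 L.

3.83 L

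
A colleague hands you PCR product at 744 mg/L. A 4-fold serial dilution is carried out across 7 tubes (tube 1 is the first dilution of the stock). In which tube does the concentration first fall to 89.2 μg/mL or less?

tube 2

Tube n has concentration 744 mg/L / 4ⁿ.
Need 4ⁿ ≥ 744 mg/L / 89.2 μg/mL = 8.34, so n ≥ 1.53.
First such tube: n = 2.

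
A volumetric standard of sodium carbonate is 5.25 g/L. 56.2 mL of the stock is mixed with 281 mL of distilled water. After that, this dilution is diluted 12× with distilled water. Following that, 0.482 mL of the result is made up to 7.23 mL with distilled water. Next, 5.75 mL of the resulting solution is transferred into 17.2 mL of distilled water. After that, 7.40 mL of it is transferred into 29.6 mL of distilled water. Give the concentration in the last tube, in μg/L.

244 μg/L

Overall dilution factor = 6 × 12 × 15 × 3.991 × 5 = 2.16 × 10⁴.
5.25 g/L / 2.16 × 10⁴ = 2.44 × 10⁻⁴ g/L = 244 μg/L.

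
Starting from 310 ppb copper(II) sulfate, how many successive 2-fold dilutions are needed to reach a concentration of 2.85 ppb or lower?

Need 2ⁿ ≥ 109, so n ≥ log(109)/log(2) = 6.77.
Minimum whole steps: n = 7.

7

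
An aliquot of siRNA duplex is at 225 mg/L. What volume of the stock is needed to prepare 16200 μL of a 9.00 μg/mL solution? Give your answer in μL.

9.00 μg/mL = 9.00 mg/L.
V₁ = C₂V₂/C₁ = 9.00 × 16200 / 225 = 648 μL.

648 μL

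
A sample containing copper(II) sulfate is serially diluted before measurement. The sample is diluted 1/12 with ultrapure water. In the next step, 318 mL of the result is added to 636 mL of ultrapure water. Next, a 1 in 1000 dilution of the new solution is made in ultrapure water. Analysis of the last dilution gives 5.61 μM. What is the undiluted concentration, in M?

0.202 M

Overall dilution factor = 12 × 3 × 1000 = 3.60 × 10⁴.
Original = 5.61 μM × 3.60 × 10⁴ = 2.02 × 10⁵ μM = 0.202 M.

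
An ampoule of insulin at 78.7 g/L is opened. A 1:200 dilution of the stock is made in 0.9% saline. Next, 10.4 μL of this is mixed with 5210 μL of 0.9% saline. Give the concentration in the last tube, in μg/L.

Overall dilution factor = 200 × 502.0 = 1.00 × 10⁵.
78.7 g/L / 1.00 × 10⁵ = 7.84 × 10⁻⁴ g/L = 784 μg/L.

784 μg/L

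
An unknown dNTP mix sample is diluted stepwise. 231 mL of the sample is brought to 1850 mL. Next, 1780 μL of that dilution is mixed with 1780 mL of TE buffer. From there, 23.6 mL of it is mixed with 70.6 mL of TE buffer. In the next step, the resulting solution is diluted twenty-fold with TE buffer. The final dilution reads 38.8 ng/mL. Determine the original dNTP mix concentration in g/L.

Overall dilution factor = 8.009 × 1001 × 3.992 × 20 = 6.40 × 10⁵.
Original = 38.8 ng/mL × 6.40 × 10⁵ = 2.48 × 10⁷ ng/mL = 24.8 g/L.

24.8 g/L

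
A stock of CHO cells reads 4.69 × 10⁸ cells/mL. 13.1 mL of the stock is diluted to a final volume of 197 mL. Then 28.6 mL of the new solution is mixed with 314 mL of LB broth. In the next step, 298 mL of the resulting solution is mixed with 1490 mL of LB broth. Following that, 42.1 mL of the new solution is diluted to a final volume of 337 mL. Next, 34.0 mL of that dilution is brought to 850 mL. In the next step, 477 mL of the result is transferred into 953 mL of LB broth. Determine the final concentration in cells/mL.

723 cells/mL

Overall dilution factor = 15.04 × 11.98 × 6 × 8.005 × 25 × 2.998 = 6.48 × 10⁵.
4.69 × 10⁸ cells/mL / 6.48 × 10⁵ = 723 cells/mL.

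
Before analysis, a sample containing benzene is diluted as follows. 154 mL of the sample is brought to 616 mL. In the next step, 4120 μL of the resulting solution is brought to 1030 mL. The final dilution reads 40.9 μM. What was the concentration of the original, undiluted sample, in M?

0.0409 M

Overall dilution factor = 4 × 250 = 1000.
Original = 40.9 μM × 1000 = 4.09 × 10⁴ μM = 0.0409 M.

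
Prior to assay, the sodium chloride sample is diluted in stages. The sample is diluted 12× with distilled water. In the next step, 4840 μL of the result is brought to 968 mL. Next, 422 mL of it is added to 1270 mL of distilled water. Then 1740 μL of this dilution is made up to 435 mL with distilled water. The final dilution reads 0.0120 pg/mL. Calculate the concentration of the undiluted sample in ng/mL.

28.9 ng/mL

Overall dilution factor = 12 × 200 × 4.009 × 250 = 2.41 × 10⁶.
Original = 0.0120 pg/mL × 2.41 × 10⁶ = 2.89 × 10⁴ pg/mL = 28.9 ng/mL.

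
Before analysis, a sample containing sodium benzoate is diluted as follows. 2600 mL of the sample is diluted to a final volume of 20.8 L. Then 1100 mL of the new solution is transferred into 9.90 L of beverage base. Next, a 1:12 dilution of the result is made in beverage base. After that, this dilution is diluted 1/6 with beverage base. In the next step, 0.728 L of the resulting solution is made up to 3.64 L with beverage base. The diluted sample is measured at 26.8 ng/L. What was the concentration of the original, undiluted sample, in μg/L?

Overall dilution factor = 8 × 10 × 12 × 6 × 5 = 2.88 × 10⁴.
Original = 26.8 ng/L × 2.88 × 10⁴ = 7.72 × 10⁵ ng/L = 772 μg/L.

772 μg/L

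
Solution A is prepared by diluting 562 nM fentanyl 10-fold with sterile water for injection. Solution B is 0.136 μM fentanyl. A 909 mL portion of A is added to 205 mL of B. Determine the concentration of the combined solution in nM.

C_A = 562 nM / 10 = 56.2 nM.
C_B = 0.136 μM = 136 nM.
C_mix = (C_A·V_A + C_B·V_B)/(V_A + V_B) = (56.2×909 + 136×205) / 1114 = 70.9 nM.

70.9 nM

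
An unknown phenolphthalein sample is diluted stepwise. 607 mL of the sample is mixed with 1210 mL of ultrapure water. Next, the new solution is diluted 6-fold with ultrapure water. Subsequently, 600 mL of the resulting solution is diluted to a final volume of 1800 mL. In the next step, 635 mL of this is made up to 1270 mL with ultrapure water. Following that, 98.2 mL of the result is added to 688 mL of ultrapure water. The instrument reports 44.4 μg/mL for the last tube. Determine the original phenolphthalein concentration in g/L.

Overall dilution factor = 2.993 × 6 × 3 × 2 × 8.006 = 863.
Original = 44.4 μg/mL × 863 = 3.83 × 10⁴ μg/mL = 38.3 g/L.

38.3 g/L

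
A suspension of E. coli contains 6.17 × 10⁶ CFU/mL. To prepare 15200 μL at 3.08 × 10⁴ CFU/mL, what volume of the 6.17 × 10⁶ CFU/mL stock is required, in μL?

V₁ = C₂V₂/C₁ = 3.08 × 10⁴ × 15200 / 6.17 × 10⁶ = 75.9 μL.

75.9 μL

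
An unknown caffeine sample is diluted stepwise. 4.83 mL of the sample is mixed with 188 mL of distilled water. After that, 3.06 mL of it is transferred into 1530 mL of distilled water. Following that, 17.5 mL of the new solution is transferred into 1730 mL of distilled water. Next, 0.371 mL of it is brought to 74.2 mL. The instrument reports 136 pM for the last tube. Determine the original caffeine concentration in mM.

54.3 mM

Overall dilution factor = 39.92 × 501 × 99.86 × 200 = 3.99 × 10⁸.
Original = 136 pM × 3.99 × 10⁸ = 5.43 × 10¹⁰ pM = 54.3 mM.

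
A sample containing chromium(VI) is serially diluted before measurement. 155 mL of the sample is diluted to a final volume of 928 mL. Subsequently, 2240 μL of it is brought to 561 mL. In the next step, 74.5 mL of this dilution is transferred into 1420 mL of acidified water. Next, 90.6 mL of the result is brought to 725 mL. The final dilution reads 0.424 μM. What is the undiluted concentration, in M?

0.102 M

Overall dilution factor = 5.987 × 250.4 × 20.06 × 8.002 = 2.41 × 10⁵.
Original = 0.424 μM × 2.41 × 10⁵ = 1.02 × 10⁵ μM = 0.102 M.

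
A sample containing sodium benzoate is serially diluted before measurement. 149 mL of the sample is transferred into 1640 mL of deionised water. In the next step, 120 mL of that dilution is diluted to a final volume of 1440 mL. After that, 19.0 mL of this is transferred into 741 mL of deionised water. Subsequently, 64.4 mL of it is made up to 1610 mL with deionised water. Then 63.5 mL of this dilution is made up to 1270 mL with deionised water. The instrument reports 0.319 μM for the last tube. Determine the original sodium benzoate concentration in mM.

Overall dilution factor = 12.01 × 12 × 40 × 25 × 20 = 2.88 × 10⁶.
Original = 0.319 μM × 2.88 × 10⁶ = 9.19 × 10⁵ μM = 919 mM.

919 mM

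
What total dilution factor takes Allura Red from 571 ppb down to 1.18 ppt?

Factor = C₀/C_target = 571 ppb / 1.18 ppt = 4.84 × 10⁵.

4.84 × 10⁵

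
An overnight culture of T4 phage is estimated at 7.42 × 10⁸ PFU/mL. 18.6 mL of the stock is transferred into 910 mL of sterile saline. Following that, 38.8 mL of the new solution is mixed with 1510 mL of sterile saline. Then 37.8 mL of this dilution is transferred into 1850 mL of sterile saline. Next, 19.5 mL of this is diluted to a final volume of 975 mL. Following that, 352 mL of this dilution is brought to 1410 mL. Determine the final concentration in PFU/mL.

Overall dilution factor = 49.92 × 39.92 × 49.94 × 50 × 4.006 = 1.99 × 10⁷.
7.42 × 10⁸ PFU/mL / 1.99 × 10⁷ = 37.2 PFU/mL.

37.2 PFU/mL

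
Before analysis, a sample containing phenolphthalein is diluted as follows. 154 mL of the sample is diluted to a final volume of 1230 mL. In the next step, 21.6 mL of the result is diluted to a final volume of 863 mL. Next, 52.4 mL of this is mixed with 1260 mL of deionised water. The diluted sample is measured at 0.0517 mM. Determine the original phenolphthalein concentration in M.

Overall dilution factor = 7.987 × 39.95 × 25.05 = 7992.
Original = 0.0517 mM × 7992 = 413 mM = 0.413 M.

0.413 M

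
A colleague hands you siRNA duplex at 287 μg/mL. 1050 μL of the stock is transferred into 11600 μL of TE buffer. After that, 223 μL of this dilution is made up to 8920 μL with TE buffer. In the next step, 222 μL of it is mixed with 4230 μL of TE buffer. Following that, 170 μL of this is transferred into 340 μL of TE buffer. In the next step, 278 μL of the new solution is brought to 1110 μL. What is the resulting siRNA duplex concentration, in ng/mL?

Overall dilution factor = 12.05 × 40 × 20.05 × 3 × 3.993 = 1.16 × 10⁵.
287 μg/mL / 1.16 × 10⁵ = 2.48 × 10⁻³ μg/mL = 2.48 ng/mL.

2.48 ng/mL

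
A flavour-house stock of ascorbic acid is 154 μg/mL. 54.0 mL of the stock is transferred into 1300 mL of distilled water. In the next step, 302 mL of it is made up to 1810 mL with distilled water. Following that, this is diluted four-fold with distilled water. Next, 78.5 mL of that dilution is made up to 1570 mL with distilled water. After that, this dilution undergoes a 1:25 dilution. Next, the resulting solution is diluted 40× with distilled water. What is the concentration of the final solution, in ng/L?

12.8 ng/L

Overall dilution factor = 25.07 × 5.993 × 4 × 20 × 25 × 40 = 1.20 × 10⁷.
154 μg/mL / 1.20 × 10⁷ = 1.28 × 10⁻⁵ μg/mL = 12.8 ng/L.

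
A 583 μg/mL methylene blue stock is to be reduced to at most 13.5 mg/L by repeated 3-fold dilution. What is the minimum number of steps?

4

Need 3ⁿ ≥ 43.2, so n ≥ log(43.2)/log(3) = 3.43.
Minimum whole steps: n = 4.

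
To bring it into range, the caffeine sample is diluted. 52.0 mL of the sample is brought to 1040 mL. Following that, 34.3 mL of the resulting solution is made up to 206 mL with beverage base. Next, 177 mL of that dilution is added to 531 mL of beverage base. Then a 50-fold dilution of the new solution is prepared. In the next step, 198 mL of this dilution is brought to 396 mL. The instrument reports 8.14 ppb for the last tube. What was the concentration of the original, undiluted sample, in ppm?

391 ppm

Overall dilution factor = 20 × 6.006 × 4 × 50 × 2 = 4.80 × 10⁴.
Original = 8.14 ppb × 4.80 × 10⁴ = 3.91 × 10⁵ ppb = 391 ppm.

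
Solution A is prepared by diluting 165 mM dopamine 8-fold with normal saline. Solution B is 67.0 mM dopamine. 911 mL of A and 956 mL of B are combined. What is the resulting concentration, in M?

0.0444 M

C_A = 165 mM / 8 = 20.6 mM.
C_mix = (C_A·V_A + C_B·V_B)/(V_A + V_B) = (20.6×911 + 67.0×956) / 1867 = 44.4 mM = 0.0444 M.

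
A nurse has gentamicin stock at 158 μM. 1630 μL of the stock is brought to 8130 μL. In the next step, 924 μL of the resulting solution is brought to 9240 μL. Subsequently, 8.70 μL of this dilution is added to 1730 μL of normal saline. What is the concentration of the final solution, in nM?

15.9 nM

Overall dilution factor = 4.988 × 10 × 199.9 = 9968.
158 μM / 9968 = 0.0159 μM = 15.9 nM.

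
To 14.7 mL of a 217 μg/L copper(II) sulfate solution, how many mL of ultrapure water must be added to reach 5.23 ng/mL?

595 mL

5.23 ng/mL = 5.23 μg/L.
V₂ = C₁V₁/C₂ = 217 × 14.7 / 5.23 = 610 mL.
Diluent to add = V₂ − V₁ = 610 − 14.7 = 595 mL.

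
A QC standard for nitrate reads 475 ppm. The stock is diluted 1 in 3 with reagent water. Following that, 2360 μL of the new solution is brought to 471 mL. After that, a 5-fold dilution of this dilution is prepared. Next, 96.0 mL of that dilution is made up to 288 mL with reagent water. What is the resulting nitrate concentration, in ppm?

0.0529 ppm

Overall dilution factor = 3 × 199.6 × 5 × 3 = 8981.
475 ppm / 8981 = 0.0529 ppm.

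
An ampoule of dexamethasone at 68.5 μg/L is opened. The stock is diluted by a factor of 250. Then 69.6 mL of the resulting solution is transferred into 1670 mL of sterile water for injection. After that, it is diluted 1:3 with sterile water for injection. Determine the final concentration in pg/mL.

Overall dilution factor = 250 × 24.99 × 3 = 1.87 × 10⁴.
68.5 μg/L / 1.87 × 10⁴ = 3.65 × 10⁻³ μg/L = 3.65 pg/mL.

3.65 pg/mL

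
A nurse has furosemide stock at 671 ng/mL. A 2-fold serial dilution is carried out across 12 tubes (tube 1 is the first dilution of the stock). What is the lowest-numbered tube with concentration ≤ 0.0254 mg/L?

Tube n has concentration 671 ng/mL / 2ⁿ.
Need 2ⁿ ≥ 671 ng/mL / 0.0254 mg/L = 26.4, so n ≥ 4.72.
First such tube: n = 5.

tube 5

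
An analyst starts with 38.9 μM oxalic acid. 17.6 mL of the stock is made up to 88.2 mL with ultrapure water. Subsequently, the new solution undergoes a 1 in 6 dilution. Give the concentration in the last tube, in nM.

1290 nM

Overall dilution factor = 5.011 × 6 = 30.1.
38.9 μM / 30.1 = 1.29 μM = 1290 nM.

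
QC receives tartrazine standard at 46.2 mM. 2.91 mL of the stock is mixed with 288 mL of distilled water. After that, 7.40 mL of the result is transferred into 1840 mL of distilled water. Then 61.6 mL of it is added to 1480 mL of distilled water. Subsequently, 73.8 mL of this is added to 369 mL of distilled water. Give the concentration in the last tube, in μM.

Overall dilution factor = 99.97 × 249.6 × 25.03 × 6 = 3.75 × 10⁶.
46.2 mM / 3.75 × 10⁶ = 1.23 × 10⁻⁵ mM = 0.0123 μM.

0.0123 μM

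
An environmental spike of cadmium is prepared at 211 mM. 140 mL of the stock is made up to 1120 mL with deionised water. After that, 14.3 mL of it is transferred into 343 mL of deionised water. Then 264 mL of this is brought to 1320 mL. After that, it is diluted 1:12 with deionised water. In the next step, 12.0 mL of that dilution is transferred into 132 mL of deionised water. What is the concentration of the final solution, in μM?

1.47 μM

Overall dilution factor = 8 × 24.99 × 5 × 12 × 12 = 1.44 × 10⁵.
211 mM / 1.44 × 10⁵ = 1.47 × 10⁻³ mM = 1.47 μM.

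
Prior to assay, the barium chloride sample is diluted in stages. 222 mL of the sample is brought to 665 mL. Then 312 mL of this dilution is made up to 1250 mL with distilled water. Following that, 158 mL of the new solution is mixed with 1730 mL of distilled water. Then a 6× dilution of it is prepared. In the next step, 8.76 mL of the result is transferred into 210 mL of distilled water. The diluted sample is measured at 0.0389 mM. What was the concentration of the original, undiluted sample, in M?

0.836 M

Overall dilution factor = 2.995 × 4.006 × 11.95 × 6 × 24.97 = 2.15 × 10⁴.
Original = 0.0389 mM × 2.15 × 10⁴ = 836 mM = 0.836 M.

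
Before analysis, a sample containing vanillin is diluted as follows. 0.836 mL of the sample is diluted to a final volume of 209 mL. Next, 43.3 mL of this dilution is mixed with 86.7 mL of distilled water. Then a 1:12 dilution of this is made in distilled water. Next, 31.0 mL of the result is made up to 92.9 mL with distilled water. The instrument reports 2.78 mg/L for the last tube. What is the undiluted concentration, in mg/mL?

75.0 mg/mL

Overall dilution factor = 250 × 3.002 × 12 × 2.997 = 2.70 × 10⁴.
Original = 2.78 mg/L × 2.70 × 10⁴ = 7.50 × 10⁴ mg/L = 75.0 mg/mL.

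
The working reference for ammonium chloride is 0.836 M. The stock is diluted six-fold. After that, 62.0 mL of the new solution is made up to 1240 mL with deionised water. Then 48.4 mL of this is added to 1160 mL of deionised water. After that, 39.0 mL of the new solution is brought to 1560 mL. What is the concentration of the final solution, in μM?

6.98 μM

Overall dilution factor = 6 × 20 × 24.97 × 40 = 1.20 × 10⁵.
0.836 M / 1.20 × 10⁵ = 6.98 × 10⁻⁶ M = 6.98 μM.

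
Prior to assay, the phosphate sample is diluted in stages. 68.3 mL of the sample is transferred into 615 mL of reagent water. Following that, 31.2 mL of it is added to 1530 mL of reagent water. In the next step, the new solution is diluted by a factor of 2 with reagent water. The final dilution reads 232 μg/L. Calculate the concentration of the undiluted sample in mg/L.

232 mg/L

Overall dilution factor = 10.00 × 50.04 × 2 = 1001.
Original = 232 μg/L × 1001 = 2.32 × 10⁵ μg/L = 232 mg/L.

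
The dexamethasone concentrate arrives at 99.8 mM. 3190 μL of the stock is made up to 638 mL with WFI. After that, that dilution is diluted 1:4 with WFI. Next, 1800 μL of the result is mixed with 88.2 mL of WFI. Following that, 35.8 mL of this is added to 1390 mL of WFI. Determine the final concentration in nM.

Overall dilution factor = 200 × 4 × 50 × 39.83 = 1.59 × 10⁶.
99.8 mM / 1.59 × 10⁶ = 6.26 × 10⁻⁵ mM = 62.6 nM.

62.6 nM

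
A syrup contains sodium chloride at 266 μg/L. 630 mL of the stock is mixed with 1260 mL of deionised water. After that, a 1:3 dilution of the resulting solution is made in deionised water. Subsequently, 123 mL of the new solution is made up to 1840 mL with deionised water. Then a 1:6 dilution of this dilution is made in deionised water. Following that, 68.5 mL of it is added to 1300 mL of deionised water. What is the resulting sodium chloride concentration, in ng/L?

Overall dilution factor = 3 × 3 × 14.96 × 6 × 19.98 = 1.61 × 10⁴.
266 μg/L / 1.61 × 10⁴ = 0.0165 μg/L = 16.5 ng/L.

16.5 ng/L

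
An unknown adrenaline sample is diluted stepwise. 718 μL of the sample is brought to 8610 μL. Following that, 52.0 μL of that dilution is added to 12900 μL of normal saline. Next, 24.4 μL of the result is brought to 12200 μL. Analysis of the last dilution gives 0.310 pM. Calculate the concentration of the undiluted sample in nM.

Overall dilution factor = 11.99 × 249.1 × 500 = 1.49 × 10⁶.
Original = 0.310 pM × 1.49 × 10⁶ = 4.63 × 10⁵ pM = 463 nM.

463 nM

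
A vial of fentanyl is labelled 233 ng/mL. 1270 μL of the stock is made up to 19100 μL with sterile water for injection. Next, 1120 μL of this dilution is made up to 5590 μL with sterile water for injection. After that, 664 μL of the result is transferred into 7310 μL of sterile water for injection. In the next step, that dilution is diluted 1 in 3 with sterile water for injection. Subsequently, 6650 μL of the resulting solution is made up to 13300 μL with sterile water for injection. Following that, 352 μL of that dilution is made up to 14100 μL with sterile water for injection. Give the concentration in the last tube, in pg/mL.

Overall dilution factor = 15.04 × 4.991 × 12.01 × 3 × 2 × 40.06 = 2.17 × 10⁵.
233 ng/mL / 2.17 × 10⁵ = 1.08 × 10⁻³ ng/mL = 1.08 pg/mL.

1.08 pg/mL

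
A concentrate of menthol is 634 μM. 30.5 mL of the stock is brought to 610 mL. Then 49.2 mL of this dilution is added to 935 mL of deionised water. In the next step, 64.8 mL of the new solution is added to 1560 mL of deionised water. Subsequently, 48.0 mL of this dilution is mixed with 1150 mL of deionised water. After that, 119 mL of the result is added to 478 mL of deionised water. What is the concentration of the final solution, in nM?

0.505 nM

Overall dilution factor = 20 × 20.00 × 25.07 × 24.96 × 5.017 = 1.26 × 10⁶.
634 μM / 1.26 × 10⁶ = 5.05 × 10⁻⁴ μM = 0.505 nM.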